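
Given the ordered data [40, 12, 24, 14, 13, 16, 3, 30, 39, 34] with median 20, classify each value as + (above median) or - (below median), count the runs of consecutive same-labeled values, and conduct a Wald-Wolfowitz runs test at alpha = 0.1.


Step 1: Compute median = 20; label A = above, B = below.
Labels in order: ABABBBBAAA  (n_A = 5, n_B = 5)
Step 2: Count runs R = 5.
Step 3: Under H0 (random ordering), E[R] = 2*n_A*n_B/(n_A+n_B) + 1 = 2*5*5/10 + 1 = 6.0000.
        Var[R] = 2*n_A*n_B*(2*n_A*n_B - n_A - n_B) / ((n_A+n_B)^2 * (n_A+n_B-1)) = 2000/900 = 2.2222.
        SD[R] = 1.4907.
Step 4: Continuity-corrected z = (R + 0.5 - E[R]) / SD[R] = (5 + 0.5 - 6.0000) / 1.4907 = -0.3354.
Step 5: Two-sided p-value via normal approximation = 2*(1 - Phi(|z|)) = 0.737316.
Step 6: alpha = 0.1. fail to reject H0.

R = 5, z = -0.3354, p = 0.737316, fail to reject H0.


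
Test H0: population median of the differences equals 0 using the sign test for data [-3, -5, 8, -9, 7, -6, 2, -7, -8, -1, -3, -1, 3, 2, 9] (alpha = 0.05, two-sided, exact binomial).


Step 1: Discard zero differences. Original n = 15; n_eff = number of nonzero differences = 15.
Nonzero differences (with sign): -3, -5, +8, -9, +7, -6, +2, -7, -8, -1, -3, -1, +3, +2, +9
Step 2: Count signs: positive = 6, negative = 9.
Step 3: Under H0: P(positive) = 0.5, so the number of positives S ~ Bin(15, 0.5).
Step 4: Two-sided exact p-value = sum of Bin(15,0.5) probabilities at or below the observed probability = 0.607239.
Step 5: alpha = 0.05. fail to reject H0.

n_eff = 15, pos = 6, neg = 9, p = 0.607239, fail to reject H0.


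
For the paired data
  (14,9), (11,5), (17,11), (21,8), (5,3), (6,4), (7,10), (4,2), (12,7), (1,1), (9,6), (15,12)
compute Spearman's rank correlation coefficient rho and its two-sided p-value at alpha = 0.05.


Step 1: Rank x and y separately (midranks; no ties here).
rank(x): 14->9, 11->7, 17->11, 21->12, 5->3, 6->4, 7->5, 4->2, 12->8, 1->1, 9->6, 15->10
rank(y): 9->9, 5->5, 11->11, 8->8, 3->3, 4->4, 10->10, 2->2, 7->7, 1->1, 6->6, 12->12
Step 2: d_i = R_x(i) - R_y(i); compute d_i^2.
  (9-9)^2=0, (7-5)^2=4, (11-11)^2=0, (12-8)^2=16, (3-3)^2=0, (4-4)^2=0, (5-10)^2=25, (2-2)^2=0, (8-7)^2=1, (1-1)^2=0, (6-6)^2=0, (10-12)^2=4
sum(d^2) = 50.
Step 3: rho = 1 - 6*50 / (12*(12^2 - 1)) = 1 - 300/1716 = 0.825175.
Step 4: Under H0, t = rho * sqrt((n-2)/(1-rho^2)) = 4.6195 ~ t(10).
Step 5: Two-sided p-value from the t-distribution with 10 df = 0.000951.
Step 6: alpha = 0.05. reject H0.

rho = 0.8252, p = 0.000951, reject H0 at alpha = 0.05.


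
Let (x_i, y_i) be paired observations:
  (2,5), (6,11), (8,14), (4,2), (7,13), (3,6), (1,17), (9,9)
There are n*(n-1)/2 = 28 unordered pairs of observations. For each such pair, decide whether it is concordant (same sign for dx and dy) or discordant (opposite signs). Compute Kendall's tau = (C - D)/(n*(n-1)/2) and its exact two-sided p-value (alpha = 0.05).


Step 1: Enumerate the 28 unordered pairs (i,j) with i<j and classify each by sign(x_j-x_i) * sign(y_j-y_i).
  (1,2):dx=+4,dy=+6->C; (1,3):dx=+6,dy=+9->C; (1,4):dx=+2,dy=-3->D; (1,5):dx=+5,dy=+8->C
  (1,6):dx=+1,dy=+1->C; (1,7):dx=-1,dy=+12->D; (1,8):dx=+7,dy=+4->C; (2,3):dx=+2,dy=+3->C
  (2,4):dx=-2,dy=-9->C; (2,5):dx=+1,dy=+2->C; (2,6):dx=-3,dy=-5->C; (2,7):dx=-5,dy=+6->D
  (2,8):dx=+3,dy=-2->D; (3,4):dx=-4,dy=-12->C; (3,5):dx=-1,dy=-1->C; (3,6):dx=-5,dy=-8->C
  (3,7):dx=-7,dy=+3->D; (3,8):dx=+1,dy=-5->D; (4,5):dx=+3,dy=+11->C; (4,6):dx=-1,dy=+4->D
  (4,7):dx=-3,dy=+15->D; (4,8):dx=+5,dy=+7->C; (5,6):dx=-4,dy=-7->C; (5,7):dx=-6,dy=+4->D
  (5,8):dx=+2,dy=-4->D; (6,7):dx=-2,dy=+11->D; (6,8):dx=+6,dy=+3->C; (7,8):dx=+8,dy=-8->D
Step 2: C = 16, D = 12, total pairs = 28.
Step 3: tau = (C - D)/(n(n-1)/2) = (16 - 12)/28 = 0.142857.
Step 4: Exact two-sided p-value (enumerate n! = 40320 permutations of y under H0): p = 0.719544.
Step 5: alpha = 0.05. fail to reject H0.

tau_b = 0.1429 (C=16, D=12), p = 0.719544, fail to reject H0.


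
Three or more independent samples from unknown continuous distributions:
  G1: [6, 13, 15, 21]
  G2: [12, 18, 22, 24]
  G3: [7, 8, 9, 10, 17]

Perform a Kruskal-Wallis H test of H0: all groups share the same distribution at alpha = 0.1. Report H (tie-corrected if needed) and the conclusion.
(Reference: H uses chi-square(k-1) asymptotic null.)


Step 1: Combine all N = 13 observations and assign midranks.
sorted (value, group, rank): (6,G1,1), (7,G3,2), (8,G3,3), (9,G3,4), (10,G3,5), (12,G2,6), (13,G1,7), (15,G1,8), (17,G3,9), (18,G2,10), (21,G1,11), (22,G2,12), (24,G2,13)
Step 2: Sum ranks within each group.
R_1 = 27 (n_1 = 4)
R_2 = 41 (n_2 = 4)
R_3 = 23 (n_3 = 5)
Step 3: H = 12/(N(N+1)) * sum(R_i^2/n_i) - 3(N+1)
     = 12/(13*14) * (27^2/4 + 41^2/4 + 23^2/5) - 3*14
     = 0.065934 * 708.3 - 42
     = 4.701099.
Step 4: No ties, so H is used without correction.
Step 5: Under H0, H ~ chi^2(2); p-value = 0.095317.
Step 6: alpha = 0.1. reject H0.

H = 4.7011, df = 2, p = 0.095317, reject H0.


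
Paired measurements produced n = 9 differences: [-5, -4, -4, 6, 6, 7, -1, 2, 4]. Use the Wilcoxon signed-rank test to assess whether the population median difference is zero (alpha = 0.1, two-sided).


Step 1: Drop any zero differences (none here) and take |d_i|.
|d| = [5, 4, 4, 6, 6, 7, 1, 2, 4]
Step 2: Midrank |d_i| (ties get averaged ranks).
ranks: |5|->6, |4|->4, |4|->4, |6|->7.5, |6|->7.5, |7|->9, |1|->1, |2|->2, |4|->4
Step 3: Attach original signs; sum ranks with positive sign and with negative sign.
W+ = 7.5 + 7.5 + 9 + 2 + 4 = 30
W- = 6 + 4 + 4 + 1 = 15
(Check: W+ + W- = 45 should equal n(n+1)/2 = 45.)
Step 4: Test statistic W = min(W+, W-) = 15.
Step 5: Ties in |d|, so use the tie-corrected normal approximation.
        E[W] = n(n+1)/4 = 9*10/4 = 22.5.
        Tie groups: |d|=4 (t=3), |d|=6 (t=2); sum(t^3 - t) = 30.
        Var[W] = n(n+1)(2n+1)/24 - sum(t^3-t)/48 = 1710/24 - 30/48 = 70.625.
        z = (W - E[W]) / sqrt(Var[W]) = (15 - 22.5) / 8.4039 = -0.8924.
        Two-sided p = 2*Phi(z) = 0.372154.
Step 6: alpha = 0.1. fail to reject H0.

W+ = 30, W- = 15, W = min = 15, p = 0.372154, fail to reject H0.


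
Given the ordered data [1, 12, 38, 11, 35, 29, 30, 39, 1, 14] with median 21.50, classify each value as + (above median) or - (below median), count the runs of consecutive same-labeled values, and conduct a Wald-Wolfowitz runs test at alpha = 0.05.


Step 1: Compute median = 21.50; label A = above, B = below.
Labels in order: BBABAAAABB  (n_A = 5, n_B = 5)
Step 2: Count runs R = 5.
Step 3: Under H0 (random ordering), E[R] = 2*n_A*n_B/(n_A+n_B) + 1 = 2*5*5/10 + 1 = 6.0000.
        Var[R] = 2*n_A*n_B*(2*n_A*n_B - n_A - n_B) / ((n_A+n_B)^2 * (n_A+n_B-1)) = 2000/900 = 2.2222.
        SD[R] = 1.4907.
Step 4: Continuity-corrected z = (R + 0.5 - E[R]) / SD[R] = (5 + 0.5 - 6.0000) / 1.4907 = -0.3354.
Step 5: Two-sided p-value via normal approximation = 2*(1 - Phi(|z|)) = 0.737316.
Step 6: alpha = 0.05. fail to reject H0.

R = 5, z = -0.3354, p = 0.737316, fail to reject H0.


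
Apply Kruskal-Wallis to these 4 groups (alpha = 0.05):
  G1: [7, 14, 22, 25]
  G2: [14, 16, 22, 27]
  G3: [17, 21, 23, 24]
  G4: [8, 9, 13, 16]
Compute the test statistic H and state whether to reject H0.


Step 1: Combine all N = 16 observations and assign midranks.
sorted (value, group, rank): (7,G1,1), (8,G4,2), (9,G4,3), (13,G4,4), (14,G1,5.5), (14,G2,5.5), (16,G2,7.5), (16,G4,7.5), (17,G3,9), (21,G3,10), (22,G1,11.5), (22,G2,11.5), (23,G3,13), (24,G3,14), (25,G1,15), (27,G2,16)
Step 2: Sum ranks within each group.
R_1 = 33 (n_1 = 4)
R_2 = 40.5 (n_2 = 4)
R_3 = 46 (n_3 = 4)
R_4 = 16.5 (n_4 = 4)
Step 3: H = 12/(N(N+1)) * sum(R_i^2/n_i) - 3(N+1)
     = 12/(16*17) * (33^2/4 + 40.5^2/4 + 46^2/4 + 16.5^2/4) - 3*17
     = 0.044118 * 1279.38 - 51
     = 5.443015.
Step 4: Ties present; correction factor C = 1 - 18/(16^3 - 16) = 0.995588. Corrected H = 5.443015 / 0.995588 = 5.467134.
Step 5: Under H0, H ~ chi^2(3); p-value = 0.140618.
Step 6: alpha = 0.05. fail to reject H0.

H = 5.4671, df = 3, p = 0.140618, fail to reject H0.


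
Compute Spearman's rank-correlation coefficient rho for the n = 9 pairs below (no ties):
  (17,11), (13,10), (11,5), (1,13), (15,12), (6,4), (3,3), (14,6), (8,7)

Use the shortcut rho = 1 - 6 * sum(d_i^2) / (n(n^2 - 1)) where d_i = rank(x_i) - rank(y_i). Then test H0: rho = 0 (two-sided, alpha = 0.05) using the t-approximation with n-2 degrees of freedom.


Step 1: Rank x and y separately (midranks; no ties here).
rank(x): 17->9, 13->6, 11->5, 1->1, 15->8, 6->3, 3->2, 14->7, 8->4
rank(y): 11->7, 10->6, 5->3, 13->9, 12->8, 4->2, 3->1, 6->4, 7->5
Step 2: d_i = R_x(i) - R_y(i); compute d_i^2.
  (9-7)^2=4, (6-6)^2=0, (5-3)^2=4, (1-9)^2=64, (8-8)^2=0, (3-2)^2=1, (2-1)^2=1, (7-4)^2=9, (4-5)^2=1
sum(d^2) = 84.
Step 3: rho = 1 - 6*84 / (9*(9^2 - 1)) = 1 - 504/720 = 0.300000.
Step 4: Under H0, t = rho * sqrt((n-2)/(1-rho^2)) = 0.8321 ~ t(7).
Step 5: Two-sided p-value from the t-distribution with 7 df = 0.432845.
Step 6: alpha = 0.05. fail to reject H0.

rho = 0.3000, p = 0.432845, fail to reject H0 at alpha = 0.05.


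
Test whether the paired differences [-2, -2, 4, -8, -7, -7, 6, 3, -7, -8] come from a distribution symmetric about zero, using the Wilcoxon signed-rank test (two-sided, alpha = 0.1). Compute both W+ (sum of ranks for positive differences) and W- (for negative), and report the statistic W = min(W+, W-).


Step 1: Drop any zero differences (none here) and take |d_i|.
|d| = [2, 2, 4, 8, 7, 7, 6, 3, 7, 8]
Step 2: Midrank |d_i| (ties get averaged ranks).
ranks: |2|->1.5, |2|->1.5, |4|->4, |8|->9.5, |7|->7, |7|->7, |6|->5, |3|->3, |7|->7, |8|->9.5
Step 3: Attach original signs; sum ranks with positive sign and with negative sign.
W+ = 4 + 5 + 3 = 12
W- = 1.5 + 1.5 + 9.5 + 7 + 7 + 7 + 9.5 = 43
(Check: W+ + W- = 55 should equal n(n+1)/2 = 55.)
Step 4: Test statistic W = min(W+, W-) = 12.
Step 5: Ties in |d|, so use the tie-corrected normal approximation.
        E[W] = n(n+1)/4 = 10*11/4 = 27.5.
        Tie groups: |d|=2 (t=2), |d|=7 (t=3), |d|=8 (t=2); sum(t^3 - t) = 36.
        Var[W] = n(n+1)(2n+1)/24 - sum(t^3-t)/48 = 2310/24 - 36/48 = 95.5.
        z = (W - E[W]) / sqrt(Var[W]) = (12 - 27.5) / 9.7724 = -1.5861.
        Two-sided p = 2*Phi(z) = 0.112717.
Step 6: alpha = 0.1. fail to reject H0.

W+ = 12, W- = 43, W = min = 12, p = 0.112717, fail to reject H0.


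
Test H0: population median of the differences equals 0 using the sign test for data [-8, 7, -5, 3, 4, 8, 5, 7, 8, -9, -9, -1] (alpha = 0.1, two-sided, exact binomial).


Step 1: Discard zero differences. Original n = 12; n_eff = number of nonzero differences = 12.
Nonzero differences (with sign): -8, +7, -5, +3, +4, +8, +5, +7, +8, -9, -9, -1
Step 2: Count signs: positive = 7, negative = 5.
Step 3: Under H0: P(positive) = 0.5, so the number of positives S ~ Bin(12, 0.5).
Step 4: Two-sided exact p-value = sum of Bin(12,0.5) probabilities at or below the observed probability = 0.774414.
Step 5: alpha = 0.1. fail to reject H0.

n_eff = 12, pos = 7, neg = 5, p = 0.774414, fail to reject H0.


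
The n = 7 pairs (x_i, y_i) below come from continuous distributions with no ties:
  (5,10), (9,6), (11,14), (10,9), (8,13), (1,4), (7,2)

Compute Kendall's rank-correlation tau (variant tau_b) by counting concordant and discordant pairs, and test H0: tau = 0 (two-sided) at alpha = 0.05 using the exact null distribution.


Step 1: Enumerate the 21 unordered pairs (i,j) with i<j and classify each by sign(x_j-x_i) * sign(y_j-y_i).
  (1,2):dx=+4,dy=-4->D; (1,3):dx=+6,dy=+4->C; (1,4):dx=+5,dy=-1->D; (1,5):dx=+3,dy=+3->C
  (1,6):dx=-4,dy=-6->C; (1,7):dx=+2,dy=-8->D; (2,3):dx=+2,dy=+8->C; (2,4):dx=+1,dy=+3->C
  (2,5):dx=-1,dy=+7->D; (2,6):dx=-8,dy=-2->C; (2,7):dx=-2,dy=-4->C; (3,4):dx=-1,dy=-5->C
  (3,5):dx=-3,dy=-1->C; (3,6):dx=-10,dy=-10->C; (3,7):dx=-4,dy=-12->C; (4,5):dx=-2,dy=+4->D
  (4,6):dx=-9,dy=-5->C; (4,7):dx=-3,dy=-7->C; (5,6):dx=-7,dy=-9->C; (5,7):dx=-1,dy=-11->C
  (6,7):dx=+6,dy=-2->D
Step 2: C = 15, D = 6, total pairs = 21.
Step 3: tau = (C - D)/(n(n-1)/2) = (15 - 6)/21 = 0.428571.
Step 4: Exact two-sided p-value (enumerate n! = 5040 permutations of y under H0): p = 0.238889.
Step 5: alpha = 0.05. fail to reject H0.

tau_b = 0.4286 (C=15, D=6), p = 0.238889, fail to reject H0.


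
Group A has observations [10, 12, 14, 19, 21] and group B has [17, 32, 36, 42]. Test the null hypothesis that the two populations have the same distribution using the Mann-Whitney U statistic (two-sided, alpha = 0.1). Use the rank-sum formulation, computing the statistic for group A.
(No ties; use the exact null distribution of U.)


Step 1: Combine and sort all 9 observations; assign midranks.
sorted (value, group): (10,X), (12,X), (14,X), (17,Y), (19,X), (21,X), (32,Y), (36,Y), (42,Y)
ranks: 10->1, 12->2, 14->3, 17->4, 19->5, 21->6, 32->7, 36->8, 42->9
Step 2: Rank sum for X: R1 = 1 + 2 + 3 + 5 + 6 = 17.
Step 3: U_X = R1 - n1(n1+1)/2 = 17 - 5*6/2 = 17 - 15 = 2.
       U_Y = n1*n2 - U_X = 20 - 2 = 18.
Step 4: No ties, so the exact null distribution of U (based on enumerating the C(9,5) = 126 equally likely rank assignments) gives the two-sided p-value.
Step 5: p-value = 0.063492; compare to alpha = 0.1. reject H0.

U_X = 2, p = 0.063492, reject H0 at alpha = 0.1.


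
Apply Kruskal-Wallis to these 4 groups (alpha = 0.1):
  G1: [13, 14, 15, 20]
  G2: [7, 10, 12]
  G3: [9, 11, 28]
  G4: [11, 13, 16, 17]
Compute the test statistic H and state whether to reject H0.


Step 1: Combine all N = 14 observations and assign midranks.
sorted (value, group, rank): (7,G2,1), (9,G3,2), (10,G2,3), (11,G3,4.5), (11,G4,4.5), (12,G2,6), (13,G1,7.5), (13,G4,7.5), (14,G1,9), (15,G1,10), (16,G4,11), (17,G4,12), (20,G1,13), (28,G3,14)
Step 2: Sum ranks within each group.
R_1 = 39.5 (n_1 = 4)
R_2 = 10 (n_2 = 3)
R_3 = 20.5 (n_3 = 3)
R_4 = 35 (n_4 = 4)
Step 3: H = 12/(N(N+1)) * sum(R_i^2/n_i) - 3(N+1)
     = 12/(14*15) * (39.5^2/4 + 10^2/3 + 20.5^2/3 + 35^2/4) - 3*15
     = 0.057143 * 869.729 - 45
     = 4.698810.
Step 4: Ties present; correction factor C = 1 - 12/(14^3 - 14) = 0.995604. Corrected H = 4.698810 / 0.995604 = 4.719555.
Step 5: Under H0, H ~ chi^2(3); p-value = 0.193523.
Step 6: alpha = 0.1. fail to reject H0.

H = 4.7196, df = 3, p = 0.193523, fail to reject H0.


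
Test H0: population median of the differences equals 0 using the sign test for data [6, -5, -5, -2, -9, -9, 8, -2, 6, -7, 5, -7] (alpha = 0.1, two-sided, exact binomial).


Step 1: Discard zero differences. Original n = 12; n_eff = number of nonzero differences = 12.
Nonzero differences (with sign): +6, -5, -5, -2, -9, -9, +8, -2, +6, -7, +5, -7
Step 2: Count signs: positive = 4, negative = 8.
Step 3: Under H0: P(positive) = 0.5, so the number of positives S ~ Bin(12, 0.5).
Step 4: Two-sided exact p-value = sum of Bin(12,0.5) probabilities at or below the observed probability = 0.387695.
Step 5: alpha = 0.1. fail to reject H0.

n_eff = 12, pos = 4, neg = 8, p = 0.387695, fail to reject H0.


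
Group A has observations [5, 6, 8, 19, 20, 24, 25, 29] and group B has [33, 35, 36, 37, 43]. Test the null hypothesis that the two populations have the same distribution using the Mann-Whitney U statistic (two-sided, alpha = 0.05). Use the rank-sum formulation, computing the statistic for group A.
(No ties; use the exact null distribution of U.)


Step 1: Combine and sort all 13 observations; assign midranks.
sorted (value, group): (5,X), (6,X), (8,X), (19,X), (20,X), (24,X), (25,X), (29,X), (33,Y), (35,Y), (36,Y), (37,Y), (43,Y)
ranks: 5->1, 6->2, 8->3, 19->4, 20->5, 24->6, 25->7, 29->8, 33->9, 35->10, 36->11, 37->12, 43->13
Step 2: Rank sum for X: R1 = 1 + 2 + 3 + 4 + 5 + 6 + 7 + 8 = 36.
Step 3: U_X = R1 - n1(n1+1)/2 = 36 - 8*9/2 = 36 - 36 = 0.
       U_Y = n1*n2 - U_X = 40 - 0 = 40.
Step 4: No ties, so the exact null distribution of U (based on enumerating the C(13,8) = 1287 equally likely rank assignments) gives the two-sided p-value.
Step 5: p-value = 0.001554; compare to alpha = 0.05. reject H0.

U_X = 0, p = 0.001554, reject H0 at alpha = 0.05.


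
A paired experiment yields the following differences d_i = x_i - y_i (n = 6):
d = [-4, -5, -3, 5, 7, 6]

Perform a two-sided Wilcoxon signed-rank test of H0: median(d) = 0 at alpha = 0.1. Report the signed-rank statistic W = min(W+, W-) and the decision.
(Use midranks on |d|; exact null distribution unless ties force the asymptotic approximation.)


Step 1: Drop any zero differences (none here) and take |d_i|.
|d| = [4, 5, 3, 5, 7, 6]
Step 2: Midrank |d_i| (ties get averaged ranks).
ranks: |4|->2, |5|->3.5, |3|->1, |5|->3.5, |7|->6, |6|->5
Step 3: Attach original signs; sum ranks with positive sign and with negative sign.
W+ = 3.5 + 6 + 5 = 14.5
W- = 2 + 3.5 + 1 = 6.5
(Check: W+ + W- = 21 should equal n(n+1)/2 = 21.)
Step 4: Test statistic W = min(W+, W-) = 6.5.
Step 5: Ties in |d|, so use the tie-corrected normal approximation.
        E[W] = n(n+1)/4 = 6*7/4 = 10.5.
        Tie groups: |d|=5 (t=2); sum(t^3 - t) = 6.
        Var[W] = n(n+1)(2n+1)/24 - sum(t^3-t)/48 = 546/24 - 6/48 = 22.625.
        z = (W - E[W]) / sqrt(Var[W]) = (6.5 - 10.5) / 4.7566 = -0.8409.
        Two-sided p = 2*Phi(z) = 0.400381.
Step 6: alpha = 0.1. fail to reject H0.

W+ = 14.5, W- = 6.5, W = min = 6.5, p = 0.400381, fail to reject H0.


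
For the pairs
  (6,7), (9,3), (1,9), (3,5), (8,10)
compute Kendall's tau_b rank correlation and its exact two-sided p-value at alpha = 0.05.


Step 1: Enumerate the 10 unordered pairs (i,j) with i<j and classify each by sign(x_j-x_i) * sign(y_j-y_i).
  (1,2):dx=+3,dy=-4->D; (1,3):dx=-5,dy=+2->D; (1,4):dx=-3,dy=-2->C; (1,5):dx=+2,dy=+3->C
  (2,3):dx=-8,dy=+6->D; (2,4):dx=-6,dy=+2->D; (2,5):dx=-1,dy=+7->D; (3,4):dx=+2,dy=-4->D
  (3,5):dx=+7,dy=+1->C; (4,5):dx=+5,dy=+5->C
Step 2: C = 4, D = 6, total pairs = 10.
Step 3: tau = (C - D)/(n(n-1)/2) = (4 - 6)/10 = -0.200000.
Step 4: Exact two-sided p-value (enumerate n! = 120 permutations of y under H0): p = 0.816667.
Step 5: alpha = 0.05. fail to reject H0.

tau_b = -0.2000 (C=4, D=6), p = 0.816667, fail to reject H0.


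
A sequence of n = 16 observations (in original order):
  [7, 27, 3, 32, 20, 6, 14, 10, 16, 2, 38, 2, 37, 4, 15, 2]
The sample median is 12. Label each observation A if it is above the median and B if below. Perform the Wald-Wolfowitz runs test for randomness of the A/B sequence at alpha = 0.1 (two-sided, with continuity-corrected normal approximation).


Step 1: Compute median = 12; label A = above, B = below.
Labels in order: BABAABABABABABAB  (n_A = 8, n_B = 8)
Step 2: Count runs R = 15.
Step 3: Under H0 (random ordering), E[R] = 2*n_A*n_B/(n_A+n_B) + 1 = 2*8*8/16 + 1 = 9.0000.
        Var[R] = 2*n_A*n_B*(2*n_A*n_B - n_A - n_B) / ((n_A+n_B)^2 * (n_A+n_B-1)) = 14336/3840 = 3.7333.
        SD[R] = 1.9322.
Step 4: Continuity-corrected z = (R - 0.5 - E[R]) / SD[R] = (15 - 0.5 - 9.0000) / 1.9322 = 2.8465.
Step 5: Two-sided p-value via normal approximation = 2*(1 - Phi(|z|)) = 0.004420.
Step 6: alpha = 0.1. reject H0.

R = 15, z = 2.8465, p = 0.004420, reject H0.


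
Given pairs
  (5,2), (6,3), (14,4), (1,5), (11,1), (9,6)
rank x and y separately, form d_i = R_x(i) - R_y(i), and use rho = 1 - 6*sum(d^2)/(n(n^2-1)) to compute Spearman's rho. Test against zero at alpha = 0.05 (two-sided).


Step 1: Rank x and y separately (midranks; no ties here).
rank(x): 5->2, 6->3, 14->6, 1->1, 11->5, 9->4
rank(y): 2->2, 3->3, 4->4, 5->5, 1->1, 6->6
Step 2: d_i = R_x(i) - R_y(i); compute d_i^2.
  (2-2)^2=0, (3-3)^2=0, (6-4)^2=4, (1-5)^2=16, (5-1)^2=16, (4-6)^2=4
sum(d^2) = 40.
Step 3: rho = 1 - 6*40 / (6*(6^2 - 1)) = 1 - 240/210 = -0.142857.
Step 4: Under H0, t = rho * sqrt((n-2)/(1-rho^2)) = -0.2887 ~ t(4).
Step 5: Two-sided p-value from the t-distribution with 4 df = 0.787172.
Step 6: alpha = 0.05. fail to reject H0.

rho = -0.1429, p = 0.787172, fail to reject H0 at alpha = 0.05.


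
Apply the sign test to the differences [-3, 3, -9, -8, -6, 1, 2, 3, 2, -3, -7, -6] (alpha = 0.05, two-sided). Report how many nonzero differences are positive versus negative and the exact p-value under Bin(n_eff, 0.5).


Step 1: Discard zero differences. Original n = 12; n_eff = number of nonzero differences = 12.
Nonzero differences (with sign): -3, +3, -9, -8, -6, +1, +2, +3, +2, -3, -7, -6
Step 2: Count signs: positive = 5, negative = 7.
Step 3: Under H0: P(positive) = 0.5, so the number of positives S ~ Bin(12, 0.5).
Step 4: Two-sided exact p-value = sum of Bin(12,0.5) probabilities at or below the observed probability = 0.774414.
Step 5: alpha = 0.05. fail to reject H0.

n_eff = 12, pos = 5, neg = 7, p = 0.774414, fail to reject H0.


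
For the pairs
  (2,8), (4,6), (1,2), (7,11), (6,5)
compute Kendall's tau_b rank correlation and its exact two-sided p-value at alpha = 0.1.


Step 1: Enumerate the 10 unordered pairs (i,j) with i<j and classify each by sign(x_j-x_i) * sign(y_j-y_i).
  (1,2):dx=+2,dy=-2->D; (1,3):dx=-1,dy=-6->C; (1,4):dx=+5,dy=+3->C; (1,5):dx=+4,dy=-3->D
  (2,3):dx=-3,dy=-4->C; (2,4):dx=+3,dy=+5->C; (2,5):dx=+2,dy=-1->D; (3,4):dx=+6,dy=+9->C
  (3,5):dx=+5,dy=+3->C; (4,5):dx=-1,dy=-6->C
Step 2: C = 7, D = 3, total pairs = 10.
Step 3: tau = (C - D)/(n(n-1)/2) = (7 - 3)/10 = 0.400000.
Step 4: Exact two-sided p-value (enumerate n! = 120 permutations of y under H0): p = 0.483333.
Step 5: alpha = 0.1. fail to reject H0.

tau_b = 0.4000 (C=7, D=3), p = 0.483333, fail to reject H0.


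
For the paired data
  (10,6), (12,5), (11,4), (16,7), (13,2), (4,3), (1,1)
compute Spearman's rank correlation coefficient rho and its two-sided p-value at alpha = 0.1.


Step 1: Rank x and y separately (midranks; no ties here).
rank(x): 10->3, 12->5, 11->4, 16->7, 13->6, 4->2, 1->1
rank(y): 6->6, 5->5, 4->4, 7->7, 2->2, 3->3, 1->1
Step 2: d_i = R_x(i) - R_y(i); compute d_i^2.
  (3-6)^2=9, (5-5)^2=0, (4-4)^2=0, (7-7)^2=0, (6-2)^2=16, (2-3)^2=1, (1-1)^2=0
sum(d^2) = 26.
Step 3: rho = 1 - 6*26 / (7*(7^2 - 1)) = 1 - 156/336 = 0.535714.
Step 4: Under H0, t = rho * sqrt((n-2)/(1-rho^2)) = 1.4186 ~ t(5).
Step 5: Two-sided p-value from the t-distribution with 5 df = 0.215217.
Step 6: alpha = 0.1. fail to reject H0.

rho = 0.5357, p = 0.215217, fail to reject H0 at alpha = 0.1.


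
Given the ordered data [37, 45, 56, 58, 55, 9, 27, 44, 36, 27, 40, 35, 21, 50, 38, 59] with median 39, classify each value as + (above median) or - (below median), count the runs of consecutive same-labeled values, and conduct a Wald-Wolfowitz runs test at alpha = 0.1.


Step 1: Compute median = 39; label A = above, B = below.
Labels in order: BAAAABBABBABBABA  (n_A = 8, n_B = 8)
Step 2: Count runs R = 10.
Step 3: Under H0 (random ordering), E[R] = 2*n_A*n_B/(n_A+n_B) + 1 = 2*8*8/16 + 1 = 9.0000.
        Var[R] = 2*n_A*n_B*(2*n_A*n_B - n_A - n_B) / ((n_A+n_B)^2 * (n_A+n_B-1)) = 14336/3840 = 3.7333.
        SD[R] = 1.9322.
Step 4: Continuity-corrected z = (R - 0.5 - E[R]) / SD[R] = (10 - 0.5 - 9.0000) / 1.9322 = 0.2588.
Step 5: Two-sided p-value via normal approximation = 2*(1 - Phi(|z|)) = 0.795809.
Step 6: alpha = 0.1. fail to reject H0.

R = 10, z = 0.2588, p = 0.795809, fail to reject H0.


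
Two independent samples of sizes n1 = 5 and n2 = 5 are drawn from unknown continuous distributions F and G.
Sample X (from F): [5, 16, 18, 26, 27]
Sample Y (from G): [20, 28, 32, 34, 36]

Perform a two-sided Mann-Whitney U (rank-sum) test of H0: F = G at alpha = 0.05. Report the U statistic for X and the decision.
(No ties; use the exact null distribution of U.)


Step 1: Combine and sort all 10 observations; assign midranks.
sorted (value, group): (5,X), (16,X), (18,X), (20,Y), (26,X), (27,X), (28,Y), (32,Y), (34,Y), (36,Y)
ranks: 5->1, 16->2, 18->3, 20->4, 26->5, 27->6, 28->7, 32->8, 34->9, 36->10
Step 2: Rank sum for X: R1 = 1 + 2 + 3 + 5 + 6 = 17.
Step 3: U_X = R1 - n1(n1+1)/2 = 17 - 5*6/2 = 17 - 15 = 2.
       U_Y = n1*n2 - U_X = 25 - 2 = 23.
Step 4: No ties, so the exact null distribution of U (based on enumerating the C(10,5) = 252 equally likely rank assignments) gives the two-sided p-value.
Step 5: p-value = 0.031746; compare to alpha = 0.05. reject H0.

U_X = 2, p = 0.031746, reject H0 at alpha = 0.05.


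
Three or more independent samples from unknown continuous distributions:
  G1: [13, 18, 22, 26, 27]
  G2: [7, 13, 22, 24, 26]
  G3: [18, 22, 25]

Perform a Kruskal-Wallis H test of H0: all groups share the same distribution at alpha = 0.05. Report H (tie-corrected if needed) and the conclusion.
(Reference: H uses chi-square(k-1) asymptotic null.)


Step 1: Combine all N = 13 observations and assign midranks.
sorted (value, group, rank): (7,G2,1), (13,G1,2.5), (13,G2,2.5), (18,G1,4.5), (18,G3,4.5), (22,G1,7), (22,G2,7), (22,G3,7), (24,G2,9), (25,G3,10), (26,G1,11.5), (26,G2,11.5), (27,G1,13)
Step 2: Sum ranks within each group.
R_1 = 38.5 (n_1 = 5)
R_2 = 31 (n_2 = 5)
R_3 = 21.5 (n_3 = 3)
Step 3: H = 12/(N(N+1)) * sum(R_i^2/n_i) - 3(N+1)
     = 12/(13*14) * (38.5^2/5 + 31^2/5 + 21.5^2/3) - 3*14
     = 0.065934 * 642.733 - 42
     = 0.378022.
Step 4: Ties present; correction factor C = 1 - 42/(13^3 - 13) = 0.980769. Corrected H = 0.378022 / 0.980769 = 0.385434.
Step 5: Under H0, H ~ chi^2(2); p-value = 0.824715.
Step 6: alpha = 0.05. fail to reject H0.

H = 0.3854, df = 2, p = 0.824715, fail to reject H0.


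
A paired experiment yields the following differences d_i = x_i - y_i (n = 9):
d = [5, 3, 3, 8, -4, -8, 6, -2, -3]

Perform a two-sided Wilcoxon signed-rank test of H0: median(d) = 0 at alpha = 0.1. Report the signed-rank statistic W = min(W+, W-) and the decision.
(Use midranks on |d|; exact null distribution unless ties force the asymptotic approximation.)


Step 1: Drop any zero differences (none here) and take |d_i|.
|d| = [5, 3, 3, 8, 4, 8, 6, 2, 3]
Step 2: Midrank |d_i| (ties get averaged ranks).
ranks: |5|->6, |3|->3, |3|->3, |8|->8.5, |4|->5, |8|->8.5, |6|->7, |2|->1, |3|->3
Step 3: Attach original signs; sum ranks with positive sign and with negative sign.
W+ = 6 + 3 + 3 + 8.5 + 7 = 27.5
W- = 5 + 8.5 + 1 + 3 = 17.5
(Check: W+ + W- = 45 should equal n(n+1)/2 = 45.)
Step 4: Test statistic W = min(W+, W-) = 17.5.
Step 5: Ties in |d|, so use the tie-corrected normal approximation.
        E[W] = n(n+1)/4 = 9*10/4 = 22.5.
        Tie groups: |d|=3 (t=3), |d|=8 (t=2); sum(t^3 - t) = 30.
        Var[W] = n(n+1)(2n+1)/24 - sum(t^3-t)/48 = 1710/24 - 30/48 = 70.625.
        z = (W - E[W]) / sqrt(Var[W]) = (17.5 - 22.5) / 8.4039 = -0.5950.
        Two-sided p = 2*Phi(z) = 0.551867.
Step 6: alpha = 0.1. fail to reject H0.

W+ = 27.5, W- = 17.5, W = min = 17.5, p = 0.551867, fail to reject H0.


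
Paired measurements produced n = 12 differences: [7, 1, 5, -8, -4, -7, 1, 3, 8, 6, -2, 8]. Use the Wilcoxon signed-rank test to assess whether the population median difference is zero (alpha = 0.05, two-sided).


Step 1: Drop any zero differences (none here) and take |d_i|.
|d| = [7, 1, 5, 8, 4, 7, 1, 3, 8, 6, 2, 8]
Step 2: Midrank |d_i| (ties get averaged ranks).
ranks: |7|->8.5, |1|->1.5, |5|->6, |8|->11, |4|->5, |7|->8.5, |1|->1.5, |3|->4, |8|->11, |6|->7, |2|->3, |8|->11
Step 3: Attach original signs; sum ranks with positive sign and with negative sign.
W+ = 8.5 + 1.5 + 6 + 1.5 + 4 + 11 + 7 + 11 = 50.5
W- = 11 + 5 + 8.5 + 3 = 27.5
(Check: W+ + W- = 78 should equal n(n+1)/2 = 78.)
Step 4: Test statistic W = min(W+, W-) = 27.5.
Step 5: Ties in |d|, so use the tie-corrected normal approximation.
        E[W] = n(n+1)/4 = 12*13/4 = 39.
        Tie groups: |d|=1 (t=2), |d|=7 (t=2), |d|=8 (t=3); sum(t^3 - t) = 36.
        Var[W] = n(n+1)(2n+1)/24 - sum(t^3-t)/48 = 3900/24 - 36/48 = 161.75.
        z = (W - E[W]) / sqrt(Var[W]) = (27.5 - 39) / 12.7181 = -0.9042.
        Two-sided p = 2*Phi(z) = 0.365877.
Step 6: alpha = 0.05. fail to reject H0.

W+ = 50.5, W- = 27.5, W = min = 27.5, p = 0.365877, fail to reject H0.


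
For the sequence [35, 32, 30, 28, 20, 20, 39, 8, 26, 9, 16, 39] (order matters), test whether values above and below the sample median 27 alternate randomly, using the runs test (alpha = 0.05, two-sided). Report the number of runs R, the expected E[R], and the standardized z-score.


Step 1: Compute median = 27; label A = above, B = below.
Labels in order: AAAABBABBBBA  (n_A = 6, n_B = 6)
Step 2: Count runs R = 5.
Step 3: Under H0 (random ordering), E[R] = 2*n_A*n_B/(n_A+n_B) + 1 = 2*6*6/12 + 1 = 7.0000.
        Var[R] = 2*n_A*n_B*(2*n_A*n_B - n_A - n_B) / ((n_A+n_B)^2 * (n_A+n_B-1)) = 4320/1584 = 2.7273.
        SD[R] = 1.6514.
Step 4: Continuity-corrected z = (R + 0.5 - E[R]) / SD[R] = (5 + 0.5 - 7.0000) / 1.6514 = -0.9083.
Step 5: Two-sided p-value via normal approximation = 2*(1 - Phi(|z|)) = 0.363722.
Step 6: alpha = 0.05. fail to reject H0.

R = 5, z = -0.9083, p = 0.363722, fail to reject H0.


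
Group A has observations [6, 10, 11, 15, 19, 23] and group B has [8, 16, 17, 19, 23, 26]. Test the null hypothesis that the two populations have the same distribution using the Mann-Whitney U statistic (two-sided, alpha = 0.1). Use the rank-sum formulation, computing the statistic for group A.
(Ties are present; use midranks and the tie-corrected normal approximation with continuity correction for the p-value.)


Step 1: Combine and sort all 12 observations; assign midranks.
sorted (value, group): (6,X), (8,Y), (10,X), (11,X), (15,X), (16,Y), (17,Y), (19,X), (19,Y), (23,X), (23,Y), (26,Y)
ranks: 6->1, 8->2, 10->3, 11->4, 15->5, 16->6, 17->7, 19->8.5, 19->8.5, 23->10.5, 23->10.5, 26->12
Step 2: Rank sum for X: R1 = 1 + 3 + 4 + 5 + 8.5 + 10.5 = 32.
Step 3: U_X = R1 - n1(n1+1)/2 = 32 - 6*7/2 = 32 - 21 = 11.
       U_Y = n1*n2 - U_X = 36 - 11 = 25.
Step 4: Ties are present, so use the tie-corrected normal approximation (with continuity correction) for the p-value.
Step 5: p-value = 0.296258; compare to alpha = 0.1. fail to reject H0.

U_X = 11, p = 0.296258, fail to reject H0 at alpha = 0.1.


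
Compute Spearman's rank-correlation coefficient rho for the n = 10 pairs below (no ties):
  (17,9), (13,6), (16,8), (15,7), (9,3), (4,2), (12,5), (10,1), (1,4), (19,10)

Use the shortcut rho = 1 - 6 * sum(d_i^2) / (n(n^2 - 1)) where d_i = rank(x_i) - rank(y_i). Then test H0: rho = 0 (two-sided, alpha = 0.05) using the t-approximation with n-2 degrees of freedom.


Step 1: Rank x and y separately (midranks; no ties here).
rank(x): 17->9, 13->6, 16->8, 15->7, 9->3, 4->2, 12->5, 10->4, 1->1, 19->10
rank(y): 9->9, 6->6, 8->8, 7->7, 3->3, 2->2, 5->5, 1->1, 4->4, 10->10
Step 2: d_i = R_x(i) - R_y(i); compute d_i^2.
  (9-9)^2=0, (6-6)^2=0, (8-8)^2=0, (7-7)^2=0, (3-3)^2=0, (2-2)^2=0, (5-5)^2=0, (4-1)^2=9, (1-4)^2=9, (10-10)^2=0
sum(d^2) = 18.
Step 3: rho = 1 - 6*18 / (10*(10^2 - 1)) = 1 - 108/990 = 0.890909.
Step 4: Under H0, t = rho * sqrt((n-2)/(1-rho^2)) = 5.5482 ~ t(8).
Step 5: Two-sided p-value from the t-distribution with 8 df = 0.000542.
Step 6: alpha = 0.05. reject H0.

rho = 0.8909, p = 0.000542, reject H0 at alpha = 0.05.


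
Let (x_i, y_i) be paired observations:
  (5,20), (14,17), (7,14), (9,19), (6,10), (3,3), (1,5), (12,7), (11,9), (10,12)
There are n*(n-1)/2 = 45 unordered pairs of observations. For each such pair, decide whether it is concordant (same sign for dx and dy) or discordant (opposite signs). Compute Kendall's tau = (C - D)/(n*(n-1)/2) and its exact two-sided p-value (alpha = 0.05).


Step 1: Enumerate the 45 unordered pairs (i,j) with i<j and classify each by sign(x_j-x_i) * sign(y_j-y_i).
  (1,2):dx=+9,dy=-3->D; (1,3):dx=+2,dy=-6->D; (1,4):dx=+4,dy=-1->D; (1,5):dx=+1,dy=-10->D
  (1,6):dx=-2,dy=-17->C; (1,7):dx=-4,dy=-15->C; (1,8):dx=+7,dy=-13->D; (1,9):dx=+6,dy=-11->D
  (1,10):dx=+5,dy=-8->D; (2,3):dx=-7,dy=-3->C; (2,4):dx=-5,dy=+2->D; (2,5):dx=-8,dy=-7->C
  (2,6):dx=-11,dy=-14->C; (2,7):dx=-13,dy=-12->C; (2,8):dx=-2,dy=-10->C; (2,9):dx=-3,dy=-8->C
  (2,10):dx=-4,dy=-5->C; (3,4):dx=+2,dy=+5->C; (3,5):dx=-1,dy=-4->C; (3,6):dx=-4,dy=-11->C
  (3,7):dx=-6,dy=-9->C; (3,8):dx=+5,dy=-7->D; (3,9):dx=+4,dy=-5->D; (3,10):dx=+3,dy=-2->D
  (4,5):dx=-3,dy=-9->C; (4,6):dx=-6,dy=-16->C; (4,7):dx=-8,dy=-14->C; (4,8):dx=+3,dy=-12->D
  (4,9):dx=+2,dy=-10->D; (4,10):dx=+1,dy=-7->D; (5,6):dx=-3,dy=-7->C; (5,7):dx=-5,dy=-5->C
  (5,8):dx=+6,dy=-3->D; (5,9):dx=+5,dy=-1->D; (5,10):dx=+4,dy=+2->C; (6,7):dx=-2,dy=+2->D
  (6,8):dx=+9,dy=+4->C; (6,9):dx=+8,dy=+6->C; (6,10):dx=+7,dy=+9->C; (7,8):dx=+11,dy=+2->C
  (7,9):dx=+10,dy=+4->C; (7,10):dx=+9,dy=+7->C; (8,9):dx=-1,dy=+2->D; (8,10):dx=-2,dy=+5->D
  (9,10):dx=-1,dy=+3->D
Step 2: C = 25, D = 20, total pairs = 45.
Step 3: tau = (C - D)/(n(n-1)/2) = (25 - 20)/45 = 0.111111.
Step 4: Exact two-sided p-value (enumerate n! = 3628800 permutations of y under H0): p = 0.727490.
Step 5: alpha = 0.05. fail to reject H0.

tau_b = 0.1111 (C=25, D=20), p = 0.727490, fail to reject H0.


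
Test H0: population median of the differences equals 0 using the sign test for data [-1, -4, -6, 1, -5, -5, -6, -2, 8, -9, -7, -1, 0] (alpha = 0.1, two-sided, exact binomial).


Step 1: Discard zero differences. Original n = 13; n_eff = number of nonzero differences = 12.
Nonzero differences (with sign): -1, -4, -6, +1, -5, -5, -6, -2, +8, -9, -7, -1
Step 2: Count signs: positive = 2, negative = 10.
Step 3: Under H0: P(positive) = 0.5, so the number of positives S ~ Bin(12, 0.5).
Step 4: Two-sided exact p-value = sum of Bin(12,0.5) probabilities at or below the observed probability = 0.038574.
Step 5: alpha = 0.1. reject H0.

n_eff = 12, pos = 2, neg = 10, p = 0.038574, reject H0.


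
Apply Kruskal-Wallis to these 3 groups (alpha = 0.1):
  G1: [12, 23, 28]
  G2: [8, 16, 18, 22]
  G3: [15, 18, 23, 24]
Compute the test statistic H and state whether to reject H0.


Step 1: Combine all N = 11 observations and assign midranks.
sorted (value, group, rank): (8,G2,1), (12,G1,2), (15,G3,3), (16,G2,4), (18,G2,5.5), (18,G3,5.5), (22,G2,7), (23,G1,8.5), (23,G3,8.5), (24,G3,10), (28,G1,11)
Step 2: Sum ranks within each group.
R_1 = 21.5 (n_1 = 3)
R_2 = 17.5 (n_2 = 4)
R_3 = 27 (n_3 = 4)
Step 3: H = 12/(N(N+1)) * sum(R_i^2/n_i) - 3(N+1)
     = 12/(11*12) * (21.5^2/3 + 17.5^2/4 + 27^2/4) - 3*12
     = 0.090909 * 412.896 - 36
     = 1.535985.
Step 4: Ties present; correction factor C = 1 - 12/(11^3 - 11) = 0.990909. Corrected H = 1.535985 / 0.990909 = 1.550076.
Step 5: Under H0, H ~ chi^2(2); p-value = 0.460686.
Step 6: alpha = 0.1. fail to reject H0.

H = 1.5501, df = 2, p = 0.460686, fail to reject H0.


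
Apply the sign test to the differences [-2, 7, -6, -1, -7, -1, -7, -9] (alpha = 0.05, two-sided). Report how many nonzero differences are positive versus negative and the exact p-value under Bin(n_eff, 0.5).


Step 1: Discard zero differences. Original n = 8; n_eff = number of nonzero differences = 8.
Nonzero differences (with sign): -2, +7, -6, -1, -7, -1, -7, -9
Step 2: Count signs: positive = 1, negative = 7.
Step 3: Under H0: P(positive) = 0.5, so the number of positives S ~ Bin(8, 0.5).
Step 4: Two-sided exact p-value = sum of Bin(8,0.5) probabilities at or below the observed probability = 0.070312.
Step 5: alpha = 0.05. fail to reject H0.

n_eff = 8, pos = 1, neg = 7, p = 0.070312, fail to reject H0.


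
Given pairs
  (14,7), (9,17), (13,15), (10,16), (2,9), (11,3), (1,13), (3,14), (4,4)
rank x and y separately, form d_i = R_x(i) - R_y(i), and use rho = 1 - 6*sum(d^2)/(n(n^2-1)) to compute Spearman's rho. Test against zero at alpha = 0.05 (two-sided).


Step 1: Rank x and y separately (midranks; no ties here).
rank(x): 14->9, 9->5, 13->8, 10->6, 2->2, 11->7, 1->1, 3->3, 4->4
rank(y): 7->3, 17->9, 15->7, 16->8, 9->4, 3->1, 13->5, 14->6, 4->2
Step 2: d_i = R_x(i) - R_y(i); compute d_i^2.
  (9-3)^2=36, (5-9)^2=16, (8-7)^2=1, (6-8)^2=4, (2-4)^2=4, (7-1)^2=36, (1-5)^2=16, (3-6)^2=9, (4-2)^2=4
sum(d^2) = 126.
Step 3: rho = 1 - 6*126 / (9*(9^2 - 1)) = 1 - 756/720 = -0.050000.
Step 4: Under H0, t = rho * sqrt((n-2)/(1-rho^2)) = -0.1325 ~ t(7).
Step 5: Two-sided p-value from the t-distribution with 7 df = 0.898353.
Step 6: alpha = 0.05. fail to reject H0.

rho = -0.0500, p = 0.898353, fail to reject H0 at alpha = 0.05.


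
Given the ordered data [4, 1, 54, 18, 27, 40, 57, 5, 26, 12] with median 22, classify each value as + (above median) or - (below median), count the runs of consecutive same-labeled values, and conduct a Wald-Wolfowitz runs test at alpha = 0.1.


Step 1: Compute median = 22; label A = above, B = below.
Labels in order: BBABAAABAB  (n_A = 5, n_B = 5)
Step 2: Count runs R = 7.
Step 3: Under H0 (random ordering), E[R] = 2*n_A*n_B/(n_A+n_B) + 1 = 2*5*5/10 + 1 = 6.0000.
        Var[R] = 2*n_A*n_B*(2*n_A*n_B - n_A - n_B) / ((n_A+n_B)^2 * (n_A+n_B-1)) = 2000/900 = 2.2222.
        SD[R] = 1.4907.
Step 4: Continuity-corrected z = (R - 0.5 - E[R]) / SD[R] = (7 - 0.5 - 6.0000) / 1.4907 = 0.3354.
Step 5: Two-sided p-value via normal approximation = 2*(1 - Phi(|z|)) = 0.737316.
Step 6: alpha = 0.1. fail to reject H0.

R = 7, z = 0.3354, p = 0.737316, fail to reject H0.


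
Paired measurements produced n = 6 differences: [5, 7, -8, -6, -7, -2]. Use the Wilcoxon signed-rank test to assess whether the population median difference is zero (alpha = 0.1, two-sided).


Step 1: Drop any zero differences (none here) and take |d_i|.
|d| = [5, 7, 8, 6, 7, 2]
Step 2: Midrank |d_i| (ties get averaged ranks).
ranks: |5|->2, |7|->4.5, |8|->6, |6|->3, |7|->4.5, |2|->1
Step 3: Attach original signs; sum ranks with positive sign and with negative sign.
W+ = 2 + 4.5 = 6.5
W- = 6 + 3 + 4.5 + 1 = 14.5
(Check: W+ + W- = 21 should equal n(n+1)/2 = 21.)
Step 4: Test statistic W = min(W+, W-) = 6.5.
Step 5: Ties in |d|, so use the tie-corrected normal approximation.
        E[W] = n(n+1)/4 = 6*7/4 = 10.5.
        Tie groups: |d|=7 (t=2); sum(t^3 - t) = 6.
        Var[W] = n(n+1)(2n+1)/24 - sum(t^3-t)/48 = 546/24 - 6/48 = 22.625.
        z = (W - E[W]) / sqrt(Var[W]) = (6.5 - 10.5) / 4.7566 = -0.8409.
        Two-sided p = 2*Phi(z) = 0.400381.
Step 6: alpha = 0.1. fail to reject H0.

W+ = 6.5, W- = 14.5, W = min = 6.5, p = 0.400381, fail to reject H0.


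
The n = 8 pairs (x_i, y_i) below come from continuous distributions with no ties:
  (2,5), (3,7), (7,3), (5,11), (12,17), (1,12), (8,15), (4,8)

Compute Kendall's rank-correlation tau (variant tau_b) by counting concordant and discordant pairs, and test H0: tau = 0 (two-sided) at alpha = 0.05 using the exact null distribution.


Step 1: Enumerate the 28 unordered pairs (i,j) with i<j and classify each by sign(x_j-x_i) * sign(y_j-y_i).
  (1,2):dx=+1,dy=+2->C; (1,3):dx=+5,dy=-2->D; (1,4):dx=+3,dy=+6->C; (1,5):dx=+10,dy=+12->C
  (1,6):dx=-1,dy=+7->D; (1,7):dx=+6,dy=+10->C; (1,8):dx=+2,dy=+3->C; (2,3):dx=+4,dy=-4->D
  (2,4):dx=+2,dy=+4->C; (2,5):dx=+9,dy=+10->C; (2,6):dx=-2,dy=+5->D; (2,7):dx=+5,dy=+8->C
  (2,8):dx=+1,dy=+1->C; (3,4):dx=-2,dy=+8->D; (3,5):dx=+5,dy=+14->C; (3,6):dx=-6,dy=+9->D
  (3,7):dx=+1,dy=+12->C; (3,8):dx=-3,dy=+5->D; (4,5):dx=+7,dy=+6->C; (4,6):dx=-4,dy=+1->D
  (4,7):dx=+3,dy=+4->C; (4,8):dx=-1,dy=-3->C; (5,6):dx=-11,dy=-5->C; (5,7):dx=-4,dy=-2->C
  (5,8):dx=-8,dy=-9->C; (6,7):dx=+7,dy=+3->C; (6,8):dx=+3,dy=-4->D; (7,8):dx=-4,dy=-7->C
Step 2: C = 19, D = 9, total pairs = 28.
Step 3: tau = (C - D)/(n(n-1)/2) = (19 - 9)/28 = 0.357143.
Step 4: Exact two-sided p-value (enumerate n! = 40320 permutations of y under H0): p = 0.275099.
Step 5: alpha = 0.05. fail to reject H0.

tau_b = 0.3571 (C=19, D=9), p = 0.275099, fail to reject H0.


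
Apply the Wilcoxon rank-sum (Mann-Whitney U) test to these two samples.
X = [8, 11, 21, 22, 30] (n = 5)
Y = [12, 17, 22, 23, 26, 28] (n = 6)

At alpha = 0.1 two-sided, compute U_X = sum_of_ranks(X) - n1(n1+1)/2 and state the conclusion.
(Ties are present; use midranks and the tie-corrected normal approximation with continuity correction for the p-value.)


Step 1: Combine and sort all 11 observations; assign midranks.
sorted (value, group): (8,X), (11,X), (12,Y), (17,Y), (21,X), (22,X), (22,Y), (23,Y), (26,Y), (28,Y), (30,X)
ranks: 8->1, 11->2, 12->3, 17->4, 21->5, 22->6.5, 22->6.5, 23->8, 26->9, 28->10, 30->11
Step 2: Rank sum for X: R1 = 1 + 2 + 5 + 6.5 + 11 = 25.5.
Step 3: U_X = R1 - n1(n1+1)/2 = 25.5 - 5*6/2 = 25.5 - 15 = 10.5.
       U_Y = n1*n2 - U_X = 30 - 10.5 = 19.5.
Step 4: Ties are present, so use the tie-corrected normal approximation (with continuity correction) for the p-value.
Step 5: p-value = 0.464192; compare to alpha = 0.1. fail to reject H0.

U_X = 10.5, p = 0.464192, fail to reject H0 at alpha = 0.1.


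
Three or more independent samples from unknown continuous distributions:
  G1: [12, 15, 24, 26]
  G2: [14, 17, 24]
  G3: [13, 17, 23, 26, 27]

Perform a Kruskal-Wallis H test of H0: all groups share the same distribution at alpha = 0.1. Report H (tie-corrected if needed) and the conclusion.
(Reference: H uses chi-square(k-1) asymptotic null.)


Step 1: Combine all N = 12 observations and assign midranks.
sorted (value, group, rank): (12,G1,1), (13,G3,2), (14,G2,3), (15,G1,4), (17,G2,5.5), (17,G3,5.5), (23,G3,7), (24,G1,8.5), (24,G2,8.5), (26,G1,10.5), (26,G3,10.5), (27,G3,12)
Step 2: Sum ranks within each group.
R_1 = 24 (n_1 = 4)
R_2 = 17 (n_2 = 3)
R_3 = 37 (n_3 = 5)
Step 3: H = 12/(N(N+1)) * sum(R_i^2/n_i) - 3(N+1)
     = 12/(12*13) * (24^2/4 + 17^2/3 + 37^2/5) - 3*13
     = 0.076923 * 514.133 - 39
     = 0.548718.
Step 4: Ties present; correction factor C = 1 - 18/(12^3 - 12) = 0.989510. Corrected H = 0.548718 / 0.989510 = 0.554535.
Step 5: Under H0, H ~ chi^2(2); p-value = 0.757852.
Step 6: alpha = 0.1. fail to reject H0.

H = 0.5545, df = 2, p = 0.757852, fail to reject H0.
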